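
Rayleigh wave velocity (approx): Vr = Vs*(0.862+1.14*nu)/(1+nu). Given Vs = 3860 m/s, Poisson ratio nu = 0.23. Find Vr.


Numerator factor = 0.862 + 1.14*0.23 = 1.1242
Denominator = 1 + 0.23 = 1.23
Vr = 3860 * 1.1242 / 1.23 = 3527.98 m/s

3527.98


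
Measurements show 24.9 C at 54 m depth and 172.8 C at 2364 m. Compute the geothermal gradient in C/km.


dT = 172.8 - 24.9 = 147.9 C
dz = 2364 - 54 = 2310 m
gradient = dT/dz * 1000 = 147.9/2310 * 1000 = 64.026 C/km

64.026


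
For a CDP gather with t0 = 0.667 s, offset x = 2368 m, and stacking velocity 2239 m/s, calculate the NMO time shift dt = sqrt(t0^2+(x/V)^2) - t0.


x/Vnmo = 2368/2239 = 1.057615
(x/Vnmo)^2 = 1.11855
t0^2 = 0.444889
sqrt(0.444889 + 1.11855) = 1.250375
dt = 1.250375 - 0.667 = 0.583375

0.583375


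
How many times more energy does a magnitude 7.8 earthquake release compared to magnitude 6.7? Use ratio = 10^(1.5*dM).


M2 - M1 = 7.8 - 6.7 = 1.1
1.5 * 1.1 = 1.65
ratio = 10^1.65 = 44.67

44.67


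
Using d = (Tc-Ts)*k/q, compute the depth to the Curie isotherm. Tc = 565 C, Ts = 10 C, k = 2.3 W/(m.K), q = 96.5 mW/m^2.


T_Curie - T_surf = 565 - 10 = 555 C
Convert q to W/m^2: 96.5 mW/m^2 = 0.0965 W/m^2
d = 555 * 2.3 / 0.0965 = 13227.98 m

13227.98


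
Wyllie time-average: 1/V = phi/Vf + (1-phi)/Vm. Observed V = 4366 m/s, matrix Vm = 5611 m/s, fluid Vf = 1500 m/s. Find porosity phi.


1/V - 1/Vm = 1/4366 - 1/5611 = 5.082e-05
1/Vf - 1/Vm = 1/1500 - 1/5611 = 0.00048845
phi = 5.082e-05 / 0.00048845 = 0.104

0.104


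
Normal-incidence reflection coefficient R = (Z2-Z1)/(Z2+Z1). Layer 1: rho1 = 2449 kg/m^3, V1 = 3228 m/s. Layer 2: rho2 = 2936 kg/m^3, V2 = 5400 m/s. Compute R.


Z1 = 2449 * 3228 = 7905372
Z2 = 2936 * 5400 = 15854400
R = (15854400 - 7905372) / (15854400 + 7905372) = 7949028 / 23759772 = 0.3346

0.3346


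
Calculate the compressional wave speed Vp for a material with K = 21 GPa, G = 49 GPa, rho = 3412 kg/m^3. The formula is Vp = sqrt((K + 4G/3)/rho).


First compute the effective modulus:
K + 4G/3 = 21e9 + 4*49e9/3 = 86333333333.33 Pa
Then divide by density:
86333333333.33 / 3412 = 25302852.6768 Pa/(kg/m^3)
Take the square root:
Vp = sqrt(25302852.6768) = 5030.19 m/s

5030.19


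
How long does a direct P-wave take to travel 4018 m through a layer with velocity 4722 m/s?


t = x / V
= 4018 / 4722
= 0.8509 s

0.8509


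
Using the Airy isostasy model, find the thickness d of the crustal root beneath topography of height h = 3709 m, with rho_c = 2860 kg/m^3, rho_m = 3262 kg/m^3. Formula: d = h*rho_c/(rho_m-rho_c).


rho_m - rho_c = 3262 - 2860 = 402
d = 3709 * 2860 / 402
= 10607740 / 402
= 26387.41 m

26387.41


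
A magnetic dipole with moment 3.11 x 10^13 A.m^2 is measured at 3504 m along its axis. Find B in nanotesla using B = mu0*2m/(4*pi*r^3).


m = 3.11 x 10^13 = 31100000000000 A.m^2
2m = 62200000000000 A.m^2
r^3 = 3504^3 = 43022168064
B = (4pi*10^-7) * 62200000000000 / (4*pi * 43022168064) * 1e9
= 78162825.221314 / 540632508525.47 * 1e9
= 144576.6283 nT

144576.6283


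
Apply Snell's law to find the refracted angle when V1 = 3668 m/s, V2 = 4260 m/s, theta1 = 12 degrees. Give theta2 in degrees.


sin(theta1) = sin(12 deg) = 0.207912
sin(theta2) = V2/V1 * sin(theta1) = 4260/3668 * 0.207912 = 0.241468
theta2 = arcsin(0.241468) = 13.9732 degrees

13.9732


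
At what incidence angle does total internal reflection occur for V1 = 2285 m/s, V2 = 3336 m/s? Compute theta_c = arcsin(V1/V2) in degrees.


V1/V2 = 2285/3336 = 0.684952
theta_c = arcsin(0.684952) = 43.2318 degrees

43.2318


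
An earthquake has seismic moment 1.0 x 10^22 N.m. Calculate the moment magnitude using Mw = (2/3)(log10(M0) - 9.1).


log10(M0) = log10(1.0 x 10^22) = 22.0
Mw = 2/3 * (22.0 - 9.1)
= 2/3 * 12.9
= 8.6

8.6


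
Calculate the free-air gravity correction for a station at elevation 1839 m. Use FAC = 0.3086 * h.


FAC = 0.3086 * h
= 0.3086 * 1839
= 567.5154 mGal

567.5154


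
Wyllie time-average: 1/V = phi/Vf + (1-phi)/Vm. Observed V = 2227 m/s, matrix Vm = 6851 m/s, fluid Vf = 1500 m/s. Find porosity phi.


1/V - 1/Vm = 1/2227 - 1/6851 = 0.00030307
1/Vf - 1/Vm = 1/1500 - 1/6851 = 0.0005207
phi = 0.00030307 / 0.0005207 = 0.582

0.582


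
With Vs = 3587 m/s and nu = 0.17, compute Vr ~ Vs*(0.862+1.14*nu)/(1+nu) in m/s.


Numerator factor = 0.862 + 1.14*0.17 = 1.0558
Denominator = 1 + 0.17 = 1.17
Vr = 3587 * 1.0558 / 1.17 = 3236.88 m/s

3236.88


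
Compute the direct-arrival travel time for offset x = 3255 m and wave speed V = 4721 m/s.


t = x / V
= 3255 / 4721
= 0.6895 s

0.6895


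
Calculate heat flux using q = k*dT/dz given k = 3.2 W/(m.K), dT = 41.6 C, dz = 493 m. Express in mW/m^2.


q = k * dT / dz * 1000
= 3.2 * 41.6 / 493 * 1000
= 0.27002 * 1000
= 270.0203 mW/m^2

270.0203


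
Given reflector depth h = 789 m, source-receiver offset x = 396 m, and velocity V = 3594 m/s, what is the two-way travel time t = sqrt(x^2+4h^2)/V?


x^2 + 4h^2 = 396^2 + 4*789^2 = 156816 + 2490084 = 2646900
sqrt(2646900) = 1626.9296
t = 1626.9296 / 3594 = 0.4527 s

0.4527


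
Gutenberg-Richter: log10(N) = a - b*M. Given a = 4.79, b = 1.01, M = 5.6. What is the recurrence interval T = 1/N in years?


log10(N) = 4.79 - 1.01*5.6 = -0.866
N = 10^-0.866 = 0.136144
T = 1/N = 1/0.136144 = 7.3451 years

7.3451


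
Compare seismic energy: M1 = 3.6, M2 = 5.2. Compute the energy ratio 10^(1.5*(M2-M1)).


M2 - M1 = 5.2 - 3.6 = 1.6
1.5 * 1.6 = 2.4
ratio = 10^2.4 = 251.19

251.19


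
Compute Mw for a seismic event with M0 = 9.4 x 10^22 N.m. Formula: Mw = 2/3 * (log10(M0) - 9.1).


log10(M0) = log10(9.4 x 10^22) = 22.9731
Mw = 2/3 * (22.9731 - 9.1)
= 2/3 * 13.8731
= 9.25

9.25


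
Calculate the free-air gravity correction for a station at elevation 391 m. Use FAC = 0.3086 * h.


FAC = 0.3086 * h
= 0.3086 * 391
= 120.6626 mGal

120.6626


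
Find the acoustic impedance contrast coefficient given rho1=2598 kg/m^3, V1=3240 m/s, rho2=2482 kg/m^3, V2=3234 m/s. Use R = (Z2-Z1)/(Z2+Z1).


Z1 = 2598 * 3240 = 8417520
Z2 = 2482 * 3234 = 8026788
R = (8026788 - 8417520) / (8026788 + 8417520) = -390732 / 16444308 = -0.0238

-0.0238


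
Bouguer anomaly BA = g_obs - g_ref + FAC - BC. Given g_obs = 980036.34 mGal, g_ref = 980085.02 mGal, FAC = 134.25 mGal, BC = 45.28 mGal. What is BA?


BA = g_obs - g_ref + FAC - BC
= 980036.34 - 980085.02 + 134.25 - 45.28
= 40.29 mGal

40.29


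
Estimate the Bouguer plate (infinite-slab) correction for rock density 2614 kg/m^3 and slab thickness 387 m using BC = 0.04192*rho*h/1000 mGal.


BC = 0.04192 * rho * h / 1000
= 0.04192 * 2614 * 387 / 1000
= 42.407 mGal

42.407


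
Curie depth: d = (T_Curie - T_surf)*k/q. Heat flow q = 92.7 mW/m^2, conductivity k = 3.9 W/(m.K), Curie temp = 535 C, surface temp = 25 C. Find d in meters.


T_Curie - T_surf = 535 - 25 = 510 C
Convert q to W/m^2: 92.7 mW/m^2 = 0.0927 W/m^2
d = 510 * 3.9 / 0.0927 = 21456.31 m

21456.31


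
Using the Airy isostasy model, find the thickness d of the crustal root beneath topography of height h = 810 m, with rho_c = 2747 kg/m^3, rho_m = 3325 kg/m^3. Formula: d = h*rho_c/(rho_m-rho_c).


rho_m - rho_c = 3325 - 2747 = 578
d = 810 * 2747 / 578
= 2225070 / 578
= 3849.6 m

3849.6


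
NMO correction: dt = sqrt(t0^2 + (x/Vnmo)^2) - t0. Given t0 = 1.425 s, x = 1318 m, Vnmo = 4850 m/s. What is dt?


x/Vnmo = 1318/4850 = 0.271753
(x/Vnmo)^2 = 0.073849
t0^2 = 2.030625
sqrt(2.030625 + 0.073849) = 1.450681
dt = 1.450681 - 1.425 = 0.025681

0.025681


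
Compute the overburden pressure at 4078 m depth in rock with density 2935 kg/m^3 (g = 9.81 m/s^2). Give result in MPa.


P = rho * g * z / 1e6
= 2935 * 9.81 * 4078 / 1e6
= 117415203.3 / 1e6
= 117.4152 MPa

117.4152


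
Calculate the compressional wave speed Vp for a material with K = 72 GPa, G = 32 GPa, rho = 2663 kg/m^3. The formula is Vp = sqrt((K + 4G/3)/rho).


First compute the effective modulus:
K + 4G/3 = 72e9 + 4*32e9/3 = 114666666666.67 Pa
Then divide by density:
114666666666.67 / 2663 = 43059206.4088 Pa/(kg/m^3)
Take the square root:
Vp = sqrt(43059206.4088) = 6561.95 m/s

6561.95


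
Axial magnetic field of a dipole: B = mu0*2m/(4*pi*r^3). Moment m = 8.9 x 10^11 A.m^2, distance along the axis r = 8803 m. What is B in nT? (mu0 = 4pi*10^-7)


m = 8.9 x 10^11 = 890000000000 A.m^2
2m = 1780000000000 A.m^2
r^3 = 8803^3 = 682169197627
B = (4pi*10^-7) * 1780000000000 / (4*pi * 682169197627) * 1e9
= 2236813.969356 / 8572390959080.91 * 1e9
= 260.9323 nT

260.9323


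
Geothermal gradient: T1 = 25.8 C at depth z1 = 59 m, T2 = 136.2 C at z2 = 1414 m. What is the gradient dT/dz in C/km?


dT = 136.2 - 25.8 = 110.4 C
dz = 1414 - 59 = 1355 m
gradient = dT/dz * 1000 = 110.4/1355 * 1000 = 81.476 C/km

81.476


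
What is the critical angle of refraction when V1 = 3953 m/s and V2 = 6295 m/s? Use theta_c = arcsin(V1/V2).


V1/V2 = 3953/6295 = 0.627959
theta_c = arcsin(0.627959) = 38.8997 degrees

38.8997


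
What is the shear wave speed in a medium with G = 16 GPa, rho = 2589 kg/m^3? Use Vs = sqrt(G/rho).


Convert G to Pa: G = 16e9 Pa
Compute G/rho = 16e9 / 2589 = 6179992.275
Vs = sqrt(6179992.275) = 2485.96 m/s

2485.96


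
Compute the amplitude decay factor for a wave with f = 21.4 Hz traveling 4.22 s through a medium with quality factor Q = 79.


pi*f*t/Q = pi*21.4*4.22/79 = 3.591278
A/A0 = exp(-3.591278) = 0.027563

0.027563


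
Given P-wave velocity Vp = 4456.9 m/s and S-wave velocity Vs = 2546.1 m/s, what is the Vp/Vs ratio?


Vp/Vs = 4456.9 / 2546.1
= 1.7505

1.7505


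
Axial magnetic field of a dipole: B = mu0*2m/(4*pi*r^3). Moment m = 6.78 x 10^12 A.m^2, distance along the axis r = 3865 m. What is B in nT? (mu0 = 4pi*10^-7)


m = 6.78 x 10^12 = 6780000000000 A.m^2
2m = 13560000000000 A.m^2
r^3 = 3865^3 = 57736239625
B = (4pi*10^-7) * 13560000000000 / (4*pi * 57736239625) * 1e9
= 17039998.553071 / 725534985007.2 * 1e9
= 23486.1156 nT

23486.1156


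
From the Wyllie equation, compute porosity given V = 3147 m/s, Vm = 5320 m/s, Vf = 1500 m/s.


1/V - 1/Vm = 1/3147 - 1/5320 = 0.00012979
1/Vf - 1/Vm = 1/1500 - 1/5320 = 0.0004787
phi = 0.00012979 / 0.0004787 = 0.2711

0.2711


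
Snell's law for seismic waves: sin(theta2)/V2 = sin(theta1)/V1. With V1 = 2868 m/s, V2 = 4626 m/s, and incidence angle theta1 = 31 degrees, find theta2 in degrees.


sin(theta1) = sin(31 deg) = 0.515038
sin(theta2) = V2/V1 * sin(theta1) = 4626/2868 * 0.515038 = 0.830741
theta2 = arcsin(0.830741) = 56.175 degrees

56.175


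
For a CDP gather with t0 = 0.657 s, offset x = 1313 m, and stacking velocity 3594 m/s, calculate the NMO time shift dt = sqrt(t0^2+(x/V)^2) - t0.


x/Vnmo = 1313/3594 = 0.365331
(x/Vnmo)^2 = 0.133467
t0^2 = 0.431649
sqrt(0.431649 + 0.133467) = 0.751742
dt = 0.751742 - 0.657 = 0.094742

0.094742


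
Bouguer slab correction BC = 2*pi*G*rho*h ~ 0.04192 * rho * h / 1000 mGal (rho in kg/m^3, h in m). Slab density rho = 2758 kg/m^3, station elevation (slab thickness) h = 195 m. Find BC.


BC = 0.04192 * rho * h / 1000
= 0.04192 * 2758 * 195 / 1000
= 22.545 mGal

22.545


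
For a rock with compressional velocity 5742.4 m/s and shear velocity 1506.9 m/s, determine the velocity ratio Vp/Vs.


Vp/Vs = 5742.4 / 1506.9
= 3.8107

3.8107


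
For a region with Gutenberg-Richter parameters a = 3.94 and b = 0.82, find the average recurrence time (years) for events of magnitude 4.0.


log10(N) = 3.94 - 0.82*4.0 = 0.66
N = 10^0.66 = 4.570882
T = 1/N = 1/4.570882 = 0.2188 years

0.2188


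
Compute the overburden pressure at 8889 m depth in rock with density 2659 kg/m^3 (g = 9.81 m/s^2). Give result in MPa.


P = rho * g * z / 1e6
= 2659 * 9.81 * 8889 / 1e6
= 231867698.31 / 1e6
= 231.8677 MPa

231.8677


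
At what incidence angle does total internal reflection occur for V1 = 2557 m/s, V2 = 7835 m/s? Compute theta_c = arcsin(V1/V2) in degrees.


V1/V2 = 2557/7835 = 0.326356
theta_c = arcsin(0.326356) = 19.0478 degrees

19.0478


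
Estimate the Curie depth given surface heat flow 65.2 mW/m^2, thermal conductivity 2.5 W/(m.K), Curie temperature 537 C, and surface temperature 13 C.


T_Curie - T_surf = 537 - 13 = 524 C
Convert q to W/m^2: 65.2 mW/m^2 = 0.0652 W/m^2
d = 524 * 2.5 / 0.0652 = 20092.02 m

20092.02


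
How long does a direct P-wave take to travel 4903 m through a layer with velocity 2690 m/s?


t = x / V
= 4903 / 2690
= 1.8227 s

1.8227


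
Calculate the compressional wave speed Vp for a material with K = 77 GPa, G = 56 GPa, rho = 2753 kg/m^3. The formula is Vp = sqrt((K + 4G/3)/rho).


First compute the effective modulus:
K + 4G/3 = 77e9 + 4*56e9/3 = 151666666666.67 Pa
Then divide by density:
151666666666.67 / 2753 = 55091415.4256 Pa/(kg/m^3)
Take the square root:
Vp = sqrt(55091415.4256) = 7422.36 m/s

7422.36


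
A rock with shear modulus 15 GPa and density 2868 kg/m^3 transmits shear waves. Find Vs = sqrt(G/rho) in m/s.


Convert G to Pa: G = 15e9 Pa
Compute G/rho = 15e9 / 2868 = 5230125.523
Vs = sqrt(5230125.523) = 2286.95 m/s

2286.95


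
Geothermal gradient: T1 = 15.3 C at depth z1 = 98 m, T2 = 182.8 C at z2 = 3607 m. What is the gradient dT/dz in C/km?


dT = 182.8 - 15.3 = 167.5 C
dz = 3607 - 98 = 3509 m
gradient = dT/dz * 1000 = 167.5/3509 * 1000 = 47.7344 C/km

47.7344


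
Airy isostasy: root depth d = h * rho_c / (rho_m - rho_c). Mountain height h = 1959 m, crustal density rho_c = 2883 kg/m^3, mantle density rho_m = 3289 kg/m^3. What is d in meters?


rho_m - rho_c = 3289 - 2883 = 406
d = 1959 * 2883 / 406
= 5647797 / 406
= 13910.83 m

13910.83


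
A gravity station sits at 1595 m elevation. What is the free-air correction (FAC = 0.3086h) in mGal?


FAC = 0.3086 * h
= 0.3086 * 1595
= 492.217 mGal

492.217


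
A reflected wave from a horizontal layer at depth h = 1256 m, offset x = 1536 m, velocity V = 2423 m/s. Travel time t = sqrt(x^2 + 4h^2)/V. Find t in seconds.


x^2 + 4h^2 = 1536^2 + 4*1256^2 = 2359296 + 6310144 = 8669440
sqrt(8669440) = 2944.3913
t = 2944.3913 / 2423 = 1.2152 s

1.2152


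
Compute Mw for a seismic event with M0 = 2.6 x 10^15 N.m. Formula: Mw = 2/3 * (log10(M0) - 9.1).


log10(M0) = log10(2.6 x 10^15) = 15.415
Mw = 2/3 * (15.415 - 9.1)
= 2/3 * 6.315
= 4.21

4.21


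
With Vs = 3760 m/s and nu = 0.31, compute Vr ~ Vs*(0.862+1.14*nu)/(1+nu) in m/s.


Numerator factor = 0.862 + 1.14*0.31 = 1.2154
Denominator = 1 + 0.31 = 1.31
Vr = 3760 * 1.2154 / 1.31 = 3488.48 m/s

3488.48


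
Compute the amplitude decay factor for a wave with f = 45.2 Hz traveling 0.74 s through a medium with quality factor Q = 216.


pi*f*t/Q = pi*45.2*0.74/216 = 0.486481
A/A0 = exp(-0.486481) = 0.614786

0.614786


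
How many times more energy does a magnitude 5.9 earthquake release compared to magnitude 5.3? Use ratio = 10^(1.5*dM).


M2 - M1 = 5.9 - 5.3 = 0.6
1.5 * 0.6 = 0.9
ratio = 10^0.9 = 7.94

7.94


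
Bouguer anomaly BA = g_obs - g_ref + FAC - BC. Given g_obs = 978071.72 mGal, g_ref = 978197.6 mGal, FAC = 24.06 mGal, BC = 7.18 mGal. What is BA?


BA = g_obs - g_ref + FAC - BC
= 978071.72 - 978197.6 + 24.06 - 7.18
= -109.0 mGal

-109.0


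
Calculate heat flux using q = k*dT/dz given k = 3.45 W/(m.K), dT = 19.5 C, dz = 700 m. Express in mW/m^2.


q = k * dT / dz * 1000
= 3.45 * 19.5 / 700 * 1000
= 0.096107 * 1000
= 96.1071 mW/m^2

96.1071


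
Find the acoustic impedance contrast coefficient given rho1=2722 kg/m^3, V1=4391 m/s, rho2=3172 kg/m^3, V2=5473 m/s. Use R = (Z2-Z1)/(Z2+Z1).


Z1 = 2722 * 4391 = 11952302
Z2 = 3172 * 5473 = 17360356
R = (17360356 - 11952302) / (17360356 + 11952302) = 5408054 / 29312658 = 0.1845

0.1845


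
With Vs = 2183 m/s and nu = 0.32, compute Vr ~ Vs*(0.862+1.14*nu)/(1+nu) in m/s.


Numerator factor = 0.862 + 1.14*0.32 = 1.2268
Denominator = 1 + 0.32 = 1.32
Vr = 2183 * 1.2268 / 1.32 = 2028.87 m/s

2028.87


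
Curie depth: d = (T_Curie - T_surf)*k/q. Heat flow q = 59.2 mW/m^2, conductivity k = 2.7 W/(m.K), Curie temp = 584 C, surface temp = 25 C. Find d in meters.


T_Curie - T_surf = 584 - 25 = 559 C
Convert q to W/m^2: 59.2 mW/m^2 = 0.0592 W/m^2
d = 559 * 2.7 / 0.0592 = 25494.93 m

25494.93


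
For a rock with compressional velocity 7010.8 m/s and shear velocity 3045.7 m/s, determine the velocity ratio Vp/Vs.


Vp/Vs = 7010.8 / 3045.7
= 2.3019

2.3019


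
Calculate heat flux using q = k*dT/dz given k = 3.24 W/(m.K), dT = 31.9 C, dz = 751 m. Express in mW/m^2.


q = k * dT / dz * 1000
= 3.24 * 31.9 / 751 * 1000
= 0.137625 * 1000
= 137.6245 mW/m^2

137.6245


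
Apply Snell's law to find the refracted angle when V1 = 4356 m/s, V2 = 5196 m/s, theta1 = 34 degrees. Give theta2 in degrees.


sin(theta1) = sin(34 deg) = 0.559193
sin(theta2) = V2/V1 * sin(theta1) = 5196/4356 * 0.559193 = 0.667026
theta2 = arcsin(0.667026) = 41.838 degrees

41.838


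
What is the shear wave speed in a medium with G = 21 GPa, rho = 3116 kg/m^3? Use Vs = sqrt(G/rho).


Convert G to Pa: G = 21e9 Pa
Compute G/rho = 21e9 / 3116 = 6739409.4994
Vs = sqrt(6739409.4994) = 2596.04 m/s

2596.04


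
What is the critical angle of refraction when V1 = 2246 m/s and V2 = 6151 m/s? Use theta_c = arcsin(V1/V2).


V1/V2 = 2246/6151 = 0.365144
theta_c = arcsin(0.365144) = 21.4164 degrees

21.4164


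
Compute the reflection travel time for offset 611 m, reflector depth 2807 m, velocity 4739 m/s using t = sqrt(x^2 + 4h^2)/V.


x^2 + 4h^2 = 611^2 + 4*2807^2 = 373321 + 31516996 = 31890317
sqrt(31890317) = 5647.1512
t = 5647.1512 / 4739 = 1.1916 s

1.1916


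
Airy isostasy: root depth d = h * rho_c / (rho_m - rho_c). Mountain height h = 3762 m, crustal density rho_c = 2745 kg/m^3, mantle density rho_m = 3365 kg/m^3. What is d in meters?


rho_m - rho_c = 3365 - 2745 = 620
d = 3762 * 2745 / 620
= 10326690 / 620
= 16655.95 m

16655.95


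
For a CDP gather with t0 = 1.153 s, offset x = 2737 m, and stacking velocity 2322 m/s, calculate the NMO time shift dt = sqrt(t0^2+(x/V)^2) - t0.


x/Vnmo = 2737/2322 = 1.178725
(x/Vnmo)^2 = 1.389393
t0^2 = 1.329409
sqrt(1.329409 + 1.389393) = 1.648879
dt = 1.648879 - 1.153 = 0.495879

0.495879


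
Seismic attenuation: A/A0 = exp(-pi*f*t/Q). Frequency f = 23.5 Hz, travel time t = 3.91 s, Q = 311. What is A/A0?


pi*f*t/Q = pi*23.5*3.91/311 = 0.928184
A/A0 = exp(-0.928184) = 0.395271

0.395271


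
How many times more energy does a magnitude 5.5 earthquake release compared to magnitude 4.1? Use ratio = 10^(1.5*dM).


M2 - M1 = 5.5 - 4.1 = 1.4
1.5 * 1.4 = 2.1
ratio = 10^2.1 = 125.89

125.89


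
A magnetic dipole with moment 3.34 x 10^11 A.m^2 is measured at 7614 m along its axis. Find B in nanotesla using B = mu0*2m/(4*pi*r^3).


m = 3.34 x 10^11 = 334000000000 A.m^2
2m = 668000000000 A.m^2
r^3 = 7614^3 = 441406391544
B = (4pi*10^-7) * 668000000000 / (4*pi * 441406391544) * 1e9
= 839433.557039 / 5546876307688.84 * 1e9
= 151.3345 nT

151.3345


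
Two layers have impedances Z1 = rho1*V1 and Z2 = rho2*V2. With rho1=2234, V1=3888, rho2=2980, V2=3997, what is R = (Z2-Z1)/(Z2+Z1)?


Z1 = 2234 * 3888 = 8685792
Z2 = 2980 * 3997 = 11911060
R = (11911060 - 8685792) / (11911060 + 8685792) = 3225268 / 20596852 = 0.1566

0.1566


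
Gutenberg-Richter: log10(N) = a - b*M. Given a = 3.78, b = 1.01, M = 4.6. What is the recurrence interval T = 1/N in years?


log10(N) = 3.78 - 1.01*4.6 = -0.866
N = 10^-0.866 = 0.136144
T = 1/N = 1/0.136144 = 7.3451 years

7.3451


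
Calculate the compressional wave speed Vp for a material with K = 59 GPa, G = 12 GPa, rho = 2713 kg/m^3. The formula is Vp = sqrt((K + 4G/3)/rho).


First compute the effective modulus:
K + 4G/3 = 59e9 + 4*12e9/3 = 75000000000.0 Pa
Then divide by density:
75000000000.0 / 2713 = 27644673.7928 Pa/(kg/m^3)
Take the square root:
Vp = sqrt(27644673.7928) = 5257.82 m/s

5257.82


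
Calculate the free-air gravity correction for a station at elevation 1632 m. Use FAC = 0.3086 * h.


FAC = 0.3086 * h
= 0.3086 * 1632
= 503.6352 mGal

503.6352


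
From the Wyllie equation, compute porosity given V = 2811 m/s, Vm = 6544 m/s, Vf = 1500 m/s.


1/V - 1/Vm = 1/2811 - 1/6544 = 0.00020293
1/Vf - 1/Vm = 1/1500 - 1/6544 = 0.00051385
phi = 0.00020293 / 0.00051385 = 0.3949

0.3949


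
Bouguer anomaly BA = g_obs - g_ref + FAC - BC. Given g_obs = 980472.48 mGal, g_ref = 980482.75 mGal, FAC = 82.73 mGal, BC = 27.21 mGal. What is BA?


BA = g_obs - g_ref + FAC - BC
= 980472.48 - 980482.75 + 82.73 - 27.21
= 45.25 mGal

45.25


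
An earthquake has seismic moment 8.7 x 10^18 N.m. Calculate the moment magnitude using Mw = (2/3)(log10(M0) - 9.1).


log10(M0) = log10(8.7 x 10^18) = 18.9395
Mw = 2/3 * (18.9395 - 9.1)
= 2/3 * 9.8395
= 6.56

6.56


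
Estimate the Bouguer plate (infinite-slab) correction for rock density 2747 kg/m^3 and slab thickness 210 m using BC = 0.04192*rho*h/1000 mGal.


BC = 0.04192 * rho * h / 1000
= 0.04192 * 2747 * 210 / 1000
= 24.1824 mGal

24.1824


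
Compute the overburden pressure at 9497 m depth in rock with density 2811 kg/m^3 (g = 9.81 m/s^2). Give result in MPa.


P = rho * g * z / 1e6
= 2811 * 9.81 * 9497 / 1e6
= 261888417.27 / 1e6
= 261.8884 MPa

261.8884


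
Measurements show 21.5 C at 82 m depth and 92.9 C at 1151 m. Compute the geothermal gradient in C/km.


dT = 92.9 - 21.5 = 71.4 C
dz = 1151 - 82 = 1069 m
gradient = dT/dz * 1000 = 71.4/1069 * 1000 = 66.7914 C/km

66.7914


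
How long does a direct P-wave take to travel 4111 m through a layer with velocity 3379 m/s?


t = x / V
= 4111 / 3379
= 1.2166 s

1.2166


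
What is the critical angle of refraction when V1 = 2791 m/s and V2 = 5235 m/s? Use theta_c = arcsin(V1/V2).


V1/V2 = 2791/5235 = 0.533142
theta_c = arcsin(0.533142) = 32.218 degrees

32.218


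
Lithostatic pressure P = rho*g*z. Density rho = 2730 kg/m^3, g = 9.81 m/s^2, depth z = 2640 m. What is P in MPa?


P = rho * g * z / 1e6
= 2730 * 9.81 * 2640 / 1e6
= 70702632.0 / 1e6
= 70.7026 MPa

70.7026


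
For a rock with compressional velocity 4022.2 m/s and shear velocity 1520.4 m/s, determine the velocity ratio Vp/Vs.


Vp/Vs = 4022.2 / 1520.4
= 2.6455

2.6455


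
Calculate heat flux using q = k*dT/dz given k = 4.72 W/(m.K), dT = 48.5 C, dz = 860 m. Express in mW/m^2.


q = k * dT / dz * 1000
= 4.72 * 48.5 / 860 * 1000
= 0.266186 * 1000
= 266.186 mW/m^2

266.186


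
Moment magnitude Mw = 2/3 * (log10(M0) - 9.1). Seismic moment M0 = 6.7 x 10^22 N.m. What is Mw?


log10(M0) = log10(6.7 x 10^22) = 22.8261
Mw = 2/3 * (22.8261 - 9.1)
= 2/3 * 13.7261
= 9.15

9.15


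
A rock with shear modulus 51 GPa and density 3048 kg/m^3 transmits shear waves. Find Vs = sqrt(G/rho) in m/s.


Convert G to Pa: G = 51e9 Pa
Compute G/rho = 51e9 / 3048 = 16732283.4646
Vs = sqrt(16732283.4646) = 4090.51 m/s

4090.51


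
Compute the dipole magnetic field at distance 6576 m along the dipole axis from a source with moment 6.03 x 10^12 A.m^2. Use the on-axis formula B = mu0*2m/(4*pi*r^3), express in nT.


m = 6.03 x 10^12 = 6030000000000 A.m^2
2m = 12060000000000 A.m^2
r^3 = 6576^3 = 284371070976
B = (4pi*10^-7) * 12060000000000 / (4*pi * 284371070976) * 1e9
= 15155042.960917 / 3573512269886.65 * 1e9
= 4240.9377 nT

4240.9377


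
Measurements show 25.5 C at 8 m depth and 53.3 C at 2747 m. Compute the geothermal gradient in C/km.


dT = 53.3 - 25.5 = 27.8 C
dz = 2747 - 8 = 2739 m
gradient = dT/dz * 1000 = 27.8/2739 * 1000 = 10.1497 C/km

10.1497


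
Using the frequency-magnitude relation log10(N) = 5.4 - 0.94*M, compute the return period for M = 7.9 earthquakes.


log10(N) = 5.4 - 0.94*7.9 = -2.026
N = 10^-2.026 = 0.009419
T = 1/N = 1/0.009419 = 106.1696 years

106.1696


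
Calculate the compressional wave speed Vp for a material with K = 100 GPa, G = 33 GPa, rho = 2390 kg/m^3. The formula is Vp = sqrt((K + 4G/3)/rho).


First compute the effective modulus:
K + 4G/3 = 100e9 + 4*33e9/3 = 144000000000.0 Pa
Then divide by density:
144000000000.0 / 2390 = 60251046.0251 Pa/(kg/m^3)
Take the square root:
Vp = sqrt(60251046.0251) = 7762.15 m/s

7762.15


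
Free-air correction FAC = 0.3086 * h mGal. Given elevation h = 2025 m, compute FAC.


FAC = 0.3086 * h
= 0.3086 * 2025
= 624.915 mGal

624.915


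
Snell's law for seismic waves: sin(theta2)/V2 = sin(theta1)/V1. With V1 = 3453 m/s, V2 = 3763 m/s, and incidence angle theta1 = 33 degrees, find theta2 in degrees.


sin(theta1) = sin(33 deg) = 0.544639
sin(theta2) = V2/V1 * sin(theta1) = 3763/3453 * 0.544639 = 0.593535
theta2 = arcsin(0.593535) = 36.4083 degrees

36.4083


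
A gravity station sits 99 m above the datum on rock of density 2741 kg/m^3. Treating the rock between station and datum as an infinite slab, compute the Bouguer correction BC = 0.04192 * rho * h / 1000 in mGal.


BC = 0.04192 * rho * h / 1000
= 0.04192 * 2741 * 99 / 1000
= 11.3754 mGal

11.3754


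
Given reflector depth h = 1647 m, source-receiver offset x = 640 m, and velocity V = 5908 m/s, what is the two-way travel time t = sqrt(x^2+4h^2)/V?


x^2 + 4h^2 = 640^2 + 4*1647^2 = 409600 + 10850436 = 11260036
sqrt(11260036) = 3355.5977
t = 3355.5977 / 5908 = 0.568 s

0.568


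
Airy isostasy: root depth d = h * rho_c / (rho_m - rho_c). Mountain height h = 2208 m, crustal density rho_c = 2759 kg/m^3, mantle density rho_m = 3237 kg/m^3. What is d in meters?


rho_m - rho_c = 3237 - 2759 = 478
d = 2208 * 2759 / 478
= 6091872 / 478
= 12744.5 m

12744.5


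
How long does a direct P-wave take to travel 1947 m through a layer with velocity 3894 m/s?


t = x / V
= 1947 / 3894
= 0.5 s

0.5


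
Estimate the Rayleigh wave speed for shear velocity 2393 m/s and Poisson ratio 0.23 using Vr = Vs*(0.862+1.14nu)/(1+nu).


Numerator factor = 0.862 + 1.14*0.23 = 1.1242
Denominator = 1 + 0.23 = 1.23
Vr = 2393 * 1.1242 / 1.23 = 2187.16 m/s

2187.16


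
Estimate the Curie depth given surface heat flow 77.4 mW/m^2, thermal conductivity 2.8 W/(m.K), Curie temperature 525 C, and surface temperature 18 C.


T_Curie - T_surf = 525 - 18 = 507 C
Convert q to W/m^2: 77.4 mW/m^2 = 0.0774 W/m^2
d = 507 * 2.8 / 0.0774 = 18341.09 m

18341.09


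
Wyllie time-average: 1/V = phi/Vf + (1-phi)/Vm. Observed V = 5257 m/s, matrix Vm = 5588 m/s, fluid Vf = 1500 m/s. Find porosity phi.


1/V - 1/Vm = 1/5257 - 1/5588 = 1.127e-05
1/Vf - 1/Vm = 1/1500 - 1/5588 = 0.00048771
phi = 1.127e-05 / 0.00048771 = 0.0231

0.0231


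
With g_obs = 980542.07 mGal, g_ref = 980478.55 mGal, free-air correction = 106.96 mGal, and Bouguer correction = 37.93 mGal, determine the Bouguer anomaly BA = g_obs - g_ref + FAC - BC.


BA = g_obs - g_ref + FAC - BC
= 980542.07 - 980478.55 + 106.96 - 37.93
= 132.55 mGal

132.55


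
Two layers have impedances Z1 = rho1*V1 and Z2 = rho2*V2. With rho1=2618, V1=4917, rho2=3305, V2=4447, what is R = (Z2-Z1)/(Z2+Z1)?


Z1 = 2618 * 4917 = 12872706
Z2 = 3305 * 4447 = 14697335
R = (14697335 - 12872706) / (14697335 + 12872706) = 1824629 / 27570041 = 0.0662

0.0662


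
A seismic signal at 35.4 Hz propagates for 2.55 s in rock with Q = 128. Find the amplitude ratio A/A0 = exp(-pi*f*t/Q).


pi*f*t/Q = pi*35.4*2.55/128 = 2.215559
A/A0 = exp(-2.215559) = 0.109093

0.109093


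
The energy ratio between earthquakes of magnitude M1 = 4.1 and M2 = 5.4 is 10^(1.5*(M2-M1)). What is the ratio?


M2 - M1 = 5.4 - 4.1 = 1.3
1.5 * 1.3 = 1.95
ratio = 10^1.95 = 89.13

89.13


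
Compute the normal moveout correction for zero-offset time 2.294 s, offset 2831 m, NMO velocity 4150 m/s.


x/Vnmo = 2831/4150 = 0.682169
(x/Vnmo)^2 = 0.465354
t0^2 = 5.262436
sqrt(5.262436 + 0.465354) = 2.39328
dt = 2.39328 - 2.294 = 0.09928

0.09928


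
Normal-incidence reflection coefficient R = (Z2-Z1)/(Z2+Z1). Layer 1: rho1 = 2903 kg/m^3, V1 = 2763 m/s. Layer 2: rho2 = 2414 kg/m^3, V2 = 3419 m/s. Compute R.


Z1 = 2903 * 2763 = 8020989
Z2 = 2414 * 3419 = 8253466
R = (8253466 - 8020989) / (8253466 + 8020989) = 232477 / 16274455 = 0.0143

0.0143


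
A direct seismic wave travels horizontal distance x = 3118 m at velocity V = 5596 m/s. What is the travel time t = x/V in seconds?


t = x / V
= 3118 / 5596
= 0.5572 s

0.5572


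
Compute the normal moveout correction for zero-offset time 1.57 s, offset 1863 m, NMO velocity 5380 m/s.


x/Vnmo = 1863/5380 = 0.346283
(x/Vnmo)^2 = 0.119912
t0^2 = 2.4649
sqrt(2.4649 + 0.119912) = 1.607735
dt = 1.607735 - 1.57 = 0.037735

0.037735


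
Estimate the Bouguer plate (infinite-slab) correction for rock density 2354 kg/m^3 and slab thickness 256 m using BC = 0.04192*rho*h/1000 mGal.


BC = 0.04192 * rho * h / 1000
= 0.04192 * 2354 * 256 / 1000
= 25.262 mGal

25.262


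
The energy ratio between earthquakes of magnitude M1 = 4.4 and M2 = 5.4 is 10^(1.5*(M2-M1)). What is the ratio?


M2 - M1 = 5.4 - 4.4 = 1.0
1.5 * 1.0 = 1.5
ratio = 10^1.5 = 31.62

31.62


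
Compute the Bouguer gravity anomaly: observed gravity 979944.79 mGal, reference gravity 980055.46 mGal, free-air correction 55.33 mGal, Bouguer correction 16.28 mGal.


BA = g_obs - g_ref + FAC - BC
= 979944.79 - 980055.46 + 55.33 - 16.28
= -71.62 mGal

-71.62


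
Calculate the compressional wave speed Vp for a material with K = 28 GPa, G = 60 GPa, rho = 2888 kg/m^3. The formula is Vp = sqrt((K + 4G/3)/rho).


First compute the effective modulus:
K + 4G/3 = 28e9 + 4*60e9/3 = 108000000000.0 Pa
Then divide by density:
108000000000.0 / 2888 = 37396121.8837 Pa/(kg/m^3)
Take the square root:
Vp = sqrt(37396121.8837) = 6115.24 m/s

6115.24


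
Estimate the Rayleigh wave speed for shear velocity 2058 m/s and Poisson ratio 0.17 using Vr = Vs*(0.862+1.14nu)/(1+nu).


Numerator factor = 0.862 + 1.14*0.17 = 1.0558
Denominator = 1 + 0.17 = 1.17
Vr = 2058 * 1.0558 / 1.17 = 1857.13 m/s

1857.13


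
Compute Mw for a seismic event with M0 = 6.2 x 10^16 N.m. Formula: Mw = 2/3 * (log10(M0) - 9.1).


log10(M0) = log10(6.2 x 10^16) = 16.7924
Mw = 2/3 * (16.7924 - 9.1)
= 2/3 * 7.6924
= 5.13

5.13


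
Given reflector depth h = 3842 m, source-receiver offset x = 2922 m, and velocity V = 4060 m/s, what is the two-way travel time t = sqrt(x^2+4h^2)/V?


x^2 + 4h^2 = 2922^2 + 4*3842^2 = 8538084 + 59043856 = 67581940
sqrt(67581940) = 8220.8236
t = 8220.8236 / 4060 = 2.0248 s

2.0248


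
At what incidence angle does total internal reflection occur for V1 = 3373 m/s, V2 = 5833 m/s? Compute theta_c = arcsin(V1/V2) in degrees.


V1/V2 = 3373/5833 = 0.578262
theta_c = arcsin(0.578262) = 35.3284 degrees

35.3284


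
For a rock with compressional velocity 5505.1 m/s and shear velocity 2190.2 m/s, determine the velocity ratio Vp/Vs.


Vp/Vs = 5505.1 / 2190.2
= 2.5135

2.5135


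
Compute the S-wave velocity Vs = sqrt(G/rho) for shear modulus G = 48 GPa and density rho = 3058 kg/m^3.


Convert G to Pa: G = 48e9 Pa
Compute G/rho = 48e9 / 3058 = 15696533.6821
Vs = sqrt(15696533.6821) = 3961.89 m/s

3961.89


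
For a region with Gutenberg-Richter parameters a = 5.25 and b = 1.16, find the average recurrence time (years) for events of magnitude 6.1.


log10(N) = 5.25 - 1.16*6.1 = -1.826
N = 10^-1.826 = 0.014928
T = 1/N = 1/0.014928 = 66.9885 years

66.9885


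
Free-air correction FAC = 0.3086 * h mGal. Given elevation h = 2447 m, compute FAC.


FAC = 0.3086 * h
= 0.3086 * 2447
= 755.1442 mGal

755.1442


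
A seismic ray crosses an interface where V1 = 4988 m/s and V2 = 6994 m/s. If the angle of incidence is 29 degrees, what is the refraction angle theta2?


sin(theta1) = sin(29 deg) = 0.48481
sin(theta2) = V2/V1 * sin(theta1) = 6994/4988 * 0.48481 = 0.679783
theta2 = arcsin(0.679783) = 42.8267 degrees

42.8267


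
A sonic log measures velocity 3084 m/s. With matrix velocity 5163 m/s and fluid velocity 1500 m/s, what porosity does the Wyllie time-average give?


1/V - 1/Vm = 1/3084 - 1/5163 = 0.00013057
1/Vf - 1/Vm = 1/1500 - 1/5163 = 0.00047298
phi = 0.00013057 / 0.00047298 = 0.2761

0.2761


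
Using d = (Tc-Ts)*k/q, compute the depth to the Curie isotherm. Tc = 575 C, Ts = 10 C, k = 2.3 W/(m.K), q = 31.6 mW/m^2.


T_Curie - T_surf = 575 - 10 = 565 C
Convert q to W/m^2: 31.6 mW/m^2 = 0.0316 W/m^2
d = 565 * 2.3 / 0.0316 = 41123.42 m

41123.42


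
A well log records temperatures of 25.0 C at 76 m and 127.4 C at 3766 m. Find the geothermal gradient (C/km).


dT = 127.4 - 25.0 = 102.4 C
dz = 3766 - 76 = 3690 m
gradient = dT/dz * 1000 = 102.4/3690 * 1000 = 27.7507 C/km

27.7507


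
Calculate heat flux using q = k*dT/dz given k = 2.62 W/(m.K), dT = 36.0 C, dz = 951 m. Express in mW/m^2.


q = k * dT / dz * 1000
= 2.62 * 36.0 / 951 * 1000
= 0.09918 * 1000
= 99.1798 mW/m^2

99.1798


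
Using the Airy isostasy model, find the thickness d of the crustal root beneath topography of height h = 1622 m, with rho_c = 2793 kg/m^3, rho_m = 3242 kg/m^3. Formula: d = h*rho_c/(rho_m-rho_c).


rho_m - rho_c = 3242 - 2793 = 449
d = 1622 * 2793 / 449
= 4530246 / 449
= 10089.63 m

10089.63


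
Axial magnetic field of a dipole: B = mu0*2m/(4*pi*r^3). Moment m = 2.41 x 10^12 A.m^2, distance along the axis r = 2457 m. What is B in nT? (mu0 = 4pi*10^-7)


m = 2.41 x 10^12 = 2410000000000 A.m^2
2m = 4820000000000 A.m^2
r^3 = 2457^3 = 14832537993
B = (4pi*10^-7) * 4820000000000 / (4*pi * 14832537993) * 1e9
= 6056990.636121 / 186391169571.6 * 1e9
= 32496.1244 nT

32496.1244


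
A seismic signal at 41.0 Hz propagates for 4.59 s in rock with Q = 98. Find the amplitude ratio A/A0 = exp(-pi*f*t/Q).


pi*f*t/Q = pi*41.0*4.59/98 = 6.03282
A/A0 = exp(-6.03282) = 0.002399

0.002399


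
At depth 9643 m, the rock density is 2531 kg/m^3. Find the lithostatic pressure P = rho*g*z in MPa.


P = rho * g * z / 1e6
= 2531 * 9.81 * 9643 / 1e6
= 239427107.73 / 1e6
= 239.4271 MPa

239.4271


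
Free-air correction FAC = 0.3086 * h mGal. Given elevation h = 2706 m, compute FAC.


FAC = 0.3086 * h
= 0.3086 * 2706
= 835.0716 mGal

835.0716


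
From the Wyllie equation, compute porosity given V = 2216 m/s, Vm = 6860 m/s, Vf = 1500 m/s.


1/V - 1/Vm = 1/2216 - 1/6860 = 0.00030549
1/Vf - 1/Vm = 1/1500 - 1/6860 = 0.00052089
phi = 0.00030549 / 0.00052089 = 0.5865

0.5865


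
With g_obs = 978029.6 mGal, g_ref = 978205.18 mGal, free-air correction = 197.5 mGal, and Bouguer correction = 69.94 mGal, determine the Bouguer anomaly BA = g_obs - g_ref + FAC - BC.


BA = g_obs - g_ref + FAC - BC
= 978029.6 - 978205.18 + 197.5 - 69.94
= -48.02 mGal

-48.02


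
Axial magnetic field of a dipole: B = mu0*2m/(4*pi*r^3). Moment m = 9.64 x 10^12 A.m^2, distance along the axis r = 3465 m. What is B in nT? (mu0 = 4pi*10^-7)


m = 9.64 x 10^12 = 9640000000000 A.m^2
2m = 19280000000000 A.m^2
r^3 = 3465^3 = 41601569625
B = (4pi*10^-7) * 19280000000000 / (4*pi * 41601569625) * 1e9
= 24227962.544484 / 522780742046.82 * 1e9
= 46344.4052 nT

46344.4052


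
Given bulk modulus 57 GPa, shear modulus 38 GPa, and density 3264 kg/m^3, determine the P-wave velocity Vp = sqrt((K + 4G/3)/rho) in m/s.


First compute the effective modulus:
K + 4G/3 = 57e9 + 4*38e9/3 = 107666666666.67 Pa
Then divide by density:
107666666666.67 / 3264 = 32986111.1111 Pa/(kg/m^3)
Take the square root:
Vp = sqrt(32986111.1111) = 5743.35 m/s

5743.35


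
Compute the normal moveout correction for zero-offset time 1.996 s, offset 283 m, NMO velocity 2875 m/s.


x/Vnmo = 283/2875 = 0.098435
(x/Vnmo)^2 = 0.009689
t0^2 = 3.984016
sqrt(3.984016 + 0.009689) = 1.998426
dt = 1.998426 - 1.996 = 0.002426

0.002426


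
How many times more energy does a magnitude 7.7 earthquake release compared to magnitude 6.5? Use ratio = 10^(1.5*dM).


M2 - M1 = 7.7 - 6.5 = 1.2
1.5 * 1.2 = 1.8
ratio = 10^1.8 = 63.1

63.1


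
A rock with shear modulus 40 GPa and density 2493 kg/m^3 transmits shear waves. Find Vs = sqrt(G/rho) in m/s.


Convert G to Pa: G = 40e9 Pa
Compute G/rho = 40e9 / 2493 = 16044925.7922
Vs = sqrt(16044925.7922) = 4005.61 m/s

4005.61


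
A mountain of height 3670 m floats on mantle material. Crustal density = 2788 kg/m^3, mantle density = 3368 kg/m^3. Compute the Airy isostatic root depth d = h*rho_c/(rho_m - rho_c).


rho_m - rho_c = 3368 - 2788 = 580
d = 3670 * 2788 / 580
= 10231960 / 580
= 17641.31 m

17641.31


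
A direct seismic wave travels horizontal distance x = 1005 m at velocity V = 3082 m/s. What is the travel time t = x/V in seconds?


t = x / V
= 1005 / 3082
= 0.3261 s

0.3261


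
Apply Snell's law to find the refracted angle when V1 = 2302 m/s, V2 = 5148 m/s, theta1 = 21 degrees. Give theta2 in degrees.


sin(theta1) = sin(21 deg) = 0.358368
sin(theta2) = V2/V1 * sin(theta1) = 5148/2302 * 0.358368 = 0.801424
theta2 = arcsin(0.801424) = 53.2663 degrees

53.2663


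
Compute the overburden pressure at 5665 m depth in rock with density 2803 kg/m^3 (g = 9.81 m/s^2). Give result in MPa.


P = rho * g * z / 1e6
= 2803 * 9.81 * 5665 / 1e6
= 155772940.95 / 1e6
= 155.7729 MPa

155.7729


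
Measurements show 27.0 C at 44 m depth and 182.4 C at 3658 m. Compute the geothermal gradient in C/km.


dT = 182.4 - 27.0 = 155.4 C
dz = 3658 - 44 = 3614 m
gradient = dT/dz * 1000 = 155.4/3614 * 1000 = 42.9994 C/km

42.9994


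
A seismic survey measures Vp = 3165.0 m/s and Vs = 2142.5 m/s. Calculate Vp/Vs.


Vp/Vs = 3165.0 / 2142.5
= 1.4772

1.4772


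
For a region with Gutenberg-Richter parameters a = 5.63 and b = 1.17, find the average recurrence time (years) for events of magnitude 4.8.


log10(N) = 5.63 - 1.17*4.8 = 0.014
N = 10^0.014 = 1.032761
T = 1/N = 1/1.032761 = 0.9683 years

0.9683


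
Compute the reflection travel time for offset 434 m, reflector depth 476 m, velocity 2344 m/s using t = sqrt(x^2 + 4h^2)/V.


x^2 + 4h^2 = 434^2 + 4*476^2 = 188356 + 906304 = 1094660
sqrt(1094660) = 1046.26
t = 1046.26 / 2344 = 0.4464 s

0.4464


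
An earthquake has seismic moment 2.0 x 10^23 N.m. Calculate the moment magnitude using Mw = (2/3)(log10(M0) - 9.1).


log10(M0) = log10(2.0 x 10^23) = 23.301
Mw = 2/3 * (23.301 - 9.1)
= 2/3 * 14.201
= 9.47

9.47


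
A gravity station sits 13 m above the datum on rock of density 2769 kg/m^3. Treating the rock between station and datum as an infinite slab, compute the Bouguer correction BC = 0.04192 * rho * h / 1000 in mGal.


BC = 0.04192 * rho * h / 1000
= 0.04192 * 2769 * 13 / 1000
= 1.509 mGal

1.509


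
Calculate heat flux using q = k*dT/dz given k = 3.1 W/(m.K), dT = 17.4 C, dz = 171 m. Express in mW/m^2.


q = k * dT / dz * 1000
= 3.1 * 17.4 / 171 * 1000
= 0.315439 * 1000
= 315.4386 mW/m^2

315.4386


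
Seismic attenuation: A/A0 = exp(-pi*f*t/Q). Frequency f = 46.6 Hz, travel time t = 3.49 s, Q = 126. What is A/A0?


pi*f*t/Q = pi*46.6*3.49/126 = 4.054998
A/A0 = exp(-4.054998) = 0.017336

0.017336


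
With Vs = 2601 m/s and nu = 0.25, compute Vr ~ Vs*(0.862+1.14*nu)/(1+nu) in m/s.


Numerator factor = 0.862 + 1.14*0.25 = 1.147
Denominator = 1 + 0.25 = 1.25
Vr = 2601 * 1.147 / 1.25 = 2386.68 m/s

2386.68


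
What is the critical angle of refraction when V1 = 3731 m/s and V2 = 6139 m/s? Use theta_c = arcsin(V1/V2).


V1/V2 = 3731/6139 = 0.607754
theta_c = arcsin(0.607754) = 37.4273 degrees

37.4273


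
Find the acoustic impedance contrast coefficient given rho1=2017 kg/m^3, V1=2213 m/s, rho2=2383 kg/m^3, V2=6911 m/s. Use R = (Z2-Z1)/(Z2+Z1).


Z1 = 2017 * 2213 = 4463621
Z2 = 2383 * 6911 = 16468913
R = (16468913 - 4463621) / (16468913 + 4463621) = 12005292 / 20932534 = 0.5735

0.5735


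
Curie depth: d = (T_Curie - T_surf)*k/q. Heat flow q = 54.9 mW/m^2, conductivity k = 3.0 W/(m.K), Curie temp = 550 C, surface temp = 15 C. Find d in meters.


T_Curie - T_surf = 550 - 15 = 535 C
Convert q to W/m^2: 54.9 mW/m^2 = 0.0549 W/m^2
d = 535 * 3.0 / 0.0549 = 29234.97 m

29234.97
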